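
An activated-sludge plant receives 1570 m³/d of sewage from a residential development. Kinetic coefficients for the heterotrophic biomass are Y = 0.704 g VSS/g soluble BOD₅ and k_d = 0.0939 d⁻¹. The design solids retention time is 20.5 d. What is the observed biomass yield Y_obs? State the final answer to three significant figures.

Observed yield with endogenous decay: Y_obs = Y / (1 + k_d·θ_c) = 0.704 / (1 + 0.0939 × 20.5) = 0.704 / 2.925 = 0.2407 g VSS/g soluble BOD₅.

Y_obs ≈ 0.241 g VSS/g soluble BOD₅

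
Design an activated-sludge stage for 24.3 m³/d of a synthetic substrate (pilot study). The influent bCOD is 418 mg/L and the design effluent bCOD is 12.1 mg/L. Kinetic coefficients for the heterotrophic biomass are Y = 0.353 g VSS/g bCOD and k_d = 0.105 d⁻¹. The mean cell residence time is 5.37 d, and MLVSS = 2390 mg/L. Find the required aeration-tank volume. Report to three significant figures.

V ≈ 5.00 m³

Steady-state biomass mass balance: V·X·(1 + k_d·θ_c) = Y·Q·(S₀ − S)·θ_c, so V = 0.353 × 24.3 × (418 − 12.1) × 5.37 / [2390 × (1 + 0.105 × 5.37)] = 1.87×10^4 / 3738 = 5.002 m³.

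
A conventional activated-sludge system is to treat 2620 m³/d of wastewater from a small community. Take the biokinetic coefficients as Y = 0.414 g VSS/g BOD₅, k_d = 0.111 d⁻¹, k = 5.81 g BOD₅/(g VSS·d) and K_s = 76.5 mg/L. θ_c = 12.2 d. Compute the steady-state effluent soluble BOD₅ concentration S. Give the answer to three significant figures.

For a completely mixed reactor with recycle the Lawrence–McCarty relation gives S = K_s·(1 + k_d·θ_c) / [θ_c·(Y·k − k_d) − 1] = 76.5 × (1 + 0.111 × 12.2) / [12.2 × (0.414 × 5.81 − 0.111) − 1] = 180.1 / 26.99 = 6.672 mg/L.

S ≈ 6.67 mg/L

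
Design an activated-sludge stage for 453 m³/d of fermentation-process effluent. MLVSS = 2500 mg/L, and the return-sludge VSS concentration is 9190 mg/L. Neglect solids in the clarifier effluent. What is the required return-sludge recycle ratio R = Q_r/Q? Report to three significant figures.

R ≈ 0.374

Solids balance on the clarifier gives (1+R)X = R·X_r, so R = X/(X_r − X) = 2500 / (9190 − 2500) = 0.3737.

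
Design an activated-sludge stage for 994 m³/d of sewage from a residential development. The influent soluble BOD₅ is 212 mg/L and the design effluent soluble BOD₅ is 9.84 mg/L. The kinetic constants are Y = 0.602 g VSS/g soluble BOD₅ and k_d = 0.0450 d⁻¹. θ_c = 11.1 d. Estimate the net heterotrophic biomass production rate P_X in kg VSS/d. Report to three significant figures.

P_X ≈ 80.7 kg VSS/d

Correct the yield for decay: Y_obs = Y/(1 + k_d θ_c) = 0.602 / (1 + 0.0450 × 11.1) = 0.602 / 1.499 = 0.4015.
Substrate removed = Q·(S₀ − S) = 994 m³/d × (212 − 9.84) g/m³ = 2.01×10^5 g/d = 200.9 kg/d.
So the net sludge growth is P_X = 0.4015 × 200.9 = 80.67 kg VSS/d.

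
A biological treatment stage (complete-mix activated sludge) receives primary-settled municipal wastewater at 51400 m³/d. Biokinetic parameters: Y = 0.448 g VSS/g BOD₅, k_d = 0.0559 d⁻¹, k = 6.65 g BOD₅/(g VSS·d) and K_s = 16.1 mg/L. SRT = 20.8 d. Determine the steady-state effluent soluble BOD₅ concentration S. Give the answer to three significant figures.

S ≈ 0.582 mg/L

For a completely mixed reactor with recycle the Lawrence–McCarty relation gives S = K_s·(1 + k_d·θ_c) / [θ_c·(Y·k − k_d) − 1] = 16.1 × (1 + 0.0559 × 20.8) / [20.8 × (0.448 × 6.65 − 0.0559) − 1] = 34.82 / 59.80 = 0.5822 mg/L.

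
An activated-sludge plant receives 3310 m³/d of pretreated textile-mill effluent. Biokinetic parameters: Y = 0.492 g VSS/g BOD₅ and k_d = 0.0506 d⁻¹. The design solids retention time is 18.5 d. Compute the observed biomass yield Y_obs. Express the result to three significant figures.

Y_obs ≈ 0.254 g VSS/g BOD₅

Observed yield with endogenous decay: Y_obs = Y / (1 + k_d·θ_c) = 0.492 / (1 + 0.0506 × 18.5) = 0.492 / 1.936 = 0.2541 g VSS/g BOD₅.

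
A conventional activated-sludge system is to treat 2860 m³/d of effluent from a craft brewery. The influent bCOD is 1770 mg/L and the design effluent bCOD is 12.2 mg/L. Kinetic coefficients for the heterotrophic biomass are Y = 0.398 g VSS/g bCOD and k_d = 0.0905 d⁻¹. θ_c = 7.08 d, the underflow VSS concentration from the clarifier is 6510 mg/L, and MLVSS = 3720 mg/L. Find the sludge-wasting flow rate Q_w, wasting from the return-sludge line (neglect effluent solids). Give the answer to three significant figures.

Rearranging the biomass balance for a CMAS with decay, V = Y·Q·ΔS·θ_c / [X·(1+k_d θ_c)] = 0.398 × 2860 × (1770 − 12.2) × 7.08 / [3720 × (1 + 0.0905 × 7.08)] = 1.42×10^7 / 6104 = 2321 m³.
θ_c = V·X/(Q_w·X_r) when wasting from the recycle, so Q_w = V·X/(θ_c·X_r) = 2321 × 3720 / (7.08 × 6510) = 187.3 m³/d.

Q_w ≈ 187 m³/d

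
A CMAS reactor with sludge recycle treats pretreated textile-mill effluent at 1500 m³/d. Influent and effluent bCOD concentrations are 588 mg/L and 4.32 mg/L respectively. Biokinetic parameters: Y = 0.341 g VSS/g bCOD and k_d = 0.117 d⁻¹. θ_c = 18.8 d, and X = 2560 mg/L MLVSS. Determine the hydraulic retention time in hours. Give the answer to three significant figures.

From the SRT design equation V = Y Q (S₀−S) θ_c / [X (1 + k_d θ_c)] = 0.341 × 1500 × (588 − 4.32) × 18.8 / [2560 × (1 + 0.117 × 18.8)] = 5.61×10^6 / 8191 = 685.2 m³.
Hydraulic retention time τ = V/Q = 685.2 / 1500 = 0.4568 d = 10.96 h.

τ ≈ 11.0 h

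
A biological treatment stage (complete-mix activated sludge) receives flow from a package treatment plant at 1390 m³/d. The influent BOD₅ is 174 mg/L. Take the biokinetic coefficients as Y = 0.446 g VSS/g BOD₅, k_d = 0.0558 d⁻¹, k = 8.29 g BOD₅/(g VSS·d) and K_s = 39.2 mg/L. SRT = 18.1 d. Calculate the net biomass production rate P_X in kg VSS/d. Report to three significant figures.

P_X ≈ 53.3 kg VSS/d

Effluent substrate depends only on kinetics and SRT: S = K_s(1 + k_d θ_c) / [θ_c(Yk − k_d) − 1] = 39.2 × (1 + 0.0558 × 18.1) / [18.1 × (0.446 × 8.29 − 0.0558) − 1] = 78.79 / 64.91 = 1.214 mg/L.
Correct the yield for decay: Y_obs = Y/(1 + k_d θ_c) = 0.446 / (1 + 0.0558 × 18.1) = 0.446 / 2.010 = 0.2219.
Substrate removed = Q·(S₀ − S) = 1390 m³/d × (174 − 1.21) g/m³ = 2.4×10^5 g/d = 240.2 kg/d.
P_X = Y_obs · Q(S₀ − S) = 0.2219 × 240.2 = 53.29 kg VSS/d.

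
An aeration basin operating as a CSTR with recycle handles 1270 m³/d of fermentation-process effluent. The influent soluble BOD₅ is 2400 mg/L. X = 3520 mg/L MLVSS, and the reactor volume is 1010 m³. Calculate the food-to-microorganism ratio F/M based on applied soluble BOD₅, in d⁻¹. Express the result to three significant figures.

Food-to-microorganism ratio F/M = Q S₀ / (V X) = 1270 × 2400 / (1010 × 3520) = 0.8573 d⁻¹.

F/M ≈ 0.857 d⁻¹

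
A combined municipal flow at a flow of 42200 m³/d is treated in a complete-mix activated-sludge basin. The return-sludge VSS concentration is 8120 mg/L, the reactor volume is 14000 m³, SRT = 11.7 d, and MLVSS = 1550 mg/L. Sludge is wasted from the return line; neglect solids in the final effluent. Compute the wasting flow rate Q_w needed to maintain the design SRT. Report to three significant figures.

θ_c = V·X/(Q_w·X_r) when wasting from the recycle, so Q_w = V·X/(θ_c·X_r) = 14000 × 1550 / (11.7 × 8120) = 228.4 m³/d.

Q_w ≈ 228 m³/d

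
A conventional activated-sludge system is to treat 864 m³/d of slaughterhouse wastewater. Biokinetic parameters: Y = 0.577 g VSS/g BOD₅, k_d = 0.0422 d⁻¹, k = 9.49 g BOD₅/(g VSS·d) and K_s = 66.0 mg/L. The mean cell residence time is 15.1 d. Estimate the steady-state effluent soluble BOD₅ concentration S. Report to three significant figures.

For a completely mixed reactor with recycle the Lawrence–McCarty relation gives S = K_s·(1 + k_d·θ_c) / [θ_c·(Y·k − k_d) − 1] = 66.0 × (1 + 0.0422 × 15.1) / [15.1 × (0.577 × 9.49 − 0.0422) − 1] = 108.1 / 81.05 = 1.333 mg/L.

S ≈ 1.33 mg/L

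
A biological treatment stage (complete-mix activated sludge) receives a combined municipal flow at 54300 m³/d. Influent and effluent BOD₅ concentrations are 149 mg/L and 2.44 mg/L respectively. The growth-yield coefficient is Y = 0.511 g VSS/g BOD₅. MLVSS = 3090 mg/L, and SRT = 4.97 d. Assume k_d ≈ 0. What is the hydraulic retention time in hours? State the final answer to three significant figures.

V·X = Y·Q·ΔS·θ_c gives V = 0.511 × 54300 × (149 − 2.44) × 4.97 / 3090 = 6541 m³.
τ = V/Q = 6541/54300 = 0.1205 d, or 2.891 h.

τ ≈ 2.89 h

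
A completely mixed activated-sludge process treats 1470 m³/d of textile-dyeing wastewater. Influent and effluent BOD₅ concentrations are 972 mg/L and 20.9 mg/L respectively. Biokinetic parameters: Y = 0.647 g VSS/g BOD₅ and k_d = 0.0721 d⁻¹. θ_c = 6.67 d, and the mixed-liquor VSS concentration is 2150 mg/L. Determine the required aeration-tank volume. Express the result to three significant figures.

Steady-state biomass mass balance: V·X·(1 + k_d·θ_c) = Y·Q·(S₀ − S)·θ_c, so V = 0.647 × 1470 × (972 − 20.9) × 6.67 / [2150 × (1 + 0.0721 × 6.67)] = 6.03×10^6 / 3184 = 1895 m³.

V ≈ 1890 m³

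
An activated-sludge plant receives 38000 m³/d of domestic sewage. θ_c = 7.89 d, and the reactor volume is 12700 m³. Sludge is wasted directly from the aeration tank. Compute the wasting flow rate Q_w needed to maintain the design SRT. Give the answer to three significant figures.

Q_w ≈ 1610 m³/d

With mixed-liquor wasting, θ_c = V/Q_w, so Q_w = V/θ_c = 12700/7.89 = 1610 m³/d.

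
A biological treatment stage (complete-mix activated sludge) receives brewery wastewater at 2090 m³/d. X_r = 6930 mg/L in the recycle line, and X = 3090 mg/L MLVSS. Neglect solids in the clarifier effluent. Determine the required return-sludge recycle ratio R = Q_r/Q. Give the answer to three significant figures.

R ≈ 0.805

Mass balance around the secondary clarifier (neglecting effluent solids): R = X / (X_r − X) = 3090 / (6930 − 3090) = 0.8047.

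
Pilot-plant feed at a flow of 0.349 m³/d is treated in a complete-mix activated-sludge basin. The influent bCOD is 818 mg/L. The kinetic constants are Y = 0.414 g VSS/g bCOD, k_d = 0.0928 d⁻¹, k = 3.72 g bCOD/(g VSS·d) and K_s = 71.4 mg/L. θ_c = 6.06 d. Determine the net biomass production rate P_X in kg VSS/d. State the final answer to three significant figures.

Effluent substrate depends only on kinetics and SRT: S = K_s(1 + k_d θ_c) / [θ_c(Yk − k_d) − 1] = 71.4 × (1 + 0.0928 × 6.06) / [6.06 × (0.414 × 3.72 − 0.0928) − 1] = 111.6 / 7.771 = 14.36 mg/L.
Observed yield with endogenous decay: Y_obs = Y / (1 + k_d·θ_c) = 0.414 / (1 + 0.0928 × 6.06) = 0.414 / 1.562 = 0.2650 g VSS/g bCOD.
Mass of bCOD removed per day: Q(S₀ − S) = 0.349 × 803.6 g/m³ = 0.2805 kg/d.
P_X = Y_obs · Q(S₀ − S) = 0.2650 × 0.2805 = 0.07432 kg VSS/d.

P_X ≈ 0.0743 kg VSS/d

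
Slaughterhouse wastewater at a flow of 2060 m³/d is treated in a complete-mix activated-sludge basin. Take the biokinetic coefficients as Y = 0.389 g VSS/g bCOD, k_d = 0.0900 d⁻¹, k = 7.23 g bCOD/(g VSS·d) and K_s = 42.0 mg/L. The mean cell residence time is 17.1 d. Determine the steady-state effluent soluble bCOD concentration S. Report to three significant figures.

S ≈ 2.34 mg/L

Effluent substrate depends only on kinetics and SRT: S = K_s(1 + k_d θ_c) / [θ_c(Yk − k_d) − 1] = 42.0 × (1 + 0.0900 × 17.1) / [17.1 × (0.389 × 7.23 − 0.0900) − 1] = 106.6 / 45.55 = 2.341 mg/L.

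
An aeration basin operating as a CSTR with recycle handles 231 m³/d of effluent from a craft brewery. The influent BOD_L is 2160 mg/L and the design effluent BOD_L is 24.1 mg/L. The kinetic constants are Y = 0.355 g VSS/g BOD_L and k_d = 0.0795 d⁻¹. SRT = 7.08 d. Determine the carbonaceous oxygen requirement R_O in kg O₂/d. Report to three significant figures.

R_O ≈ 334 kg O₂/d

Correct the yield for decay: Y_obs = Y/(1 + k_d θ_c) = 0.355 / (1 + 0.0795 × 7.08) = 0.355 / 1.563 = 0.2271.
Q·(S₀ − S) = 231 × (2160 − 24.1) × 10⁻³ = 493.4 kg/d removed.
P_X = Y_obs·Q·(S₀ − S) = 0.2271 × 493.4 = 112.1 kg VSS/d.
R_O = Q·(S₀ − S) − 1.42·P_X = 493.4 − 1.42 × 112.1 = 334.2 kg O₂/d.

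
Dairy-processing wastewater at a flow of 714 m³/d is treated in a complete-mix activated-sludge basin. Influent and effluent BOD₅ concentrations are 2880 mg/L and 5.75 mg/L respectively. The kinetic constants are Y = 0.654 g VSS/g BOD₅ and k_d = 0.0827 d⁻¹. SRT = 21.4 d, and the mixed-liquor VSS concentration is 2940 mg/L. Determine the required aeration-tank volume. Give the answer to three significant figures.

From the SRT design equation V = Y Q (S₀−S) θ_c / [X (1 + k_d θ_c)] = 0.654 × 714 × (2880 − 5.75) × 21.4 / [2940 × (1 + 0.0827 × 21.4)] = 2.87×10^7 / 8143 = 3527 m³.

V ≈ 3530 m³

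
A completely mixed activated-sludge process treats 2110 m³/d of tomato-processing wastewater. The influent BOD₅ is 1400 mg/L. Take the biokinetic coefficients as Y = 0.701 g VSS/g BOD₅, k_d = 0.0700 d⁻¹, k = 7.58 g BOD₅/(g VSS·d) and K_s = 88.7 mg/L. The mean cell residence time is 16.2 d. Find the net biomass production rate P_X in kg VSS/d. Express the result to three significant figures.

P_X ≈ 969 kg VSS/d

For a completely mixed reactor with recycle the Lawrence–McCarty relation gives S = K_s·(1 + k_d·θ_c) / [θ_c·(Y·k − k_d) − 1] = 88.7 × (1 + 0.0700 × 16.2) / [16.2 × (0.701 × 7.58 − 0.0700) − 1] = 189.3 / 83.95 = 2.255 mg/L.
The observed yield is Y_obs = Y/(1 + k_d·θ_c) = 0.701 / (1 + 0.0700 × 16.2) = 0.701 / 2.134 = 0.3285 g VSS per g BOD₅ removed.
Mass of BOD₅ removed per day: Q(S₀ − S) = 2110 × 1398 g/m³ = 2949 kg/d.
So the net sludge growth is P_X = 0.3285 × 2949 = 968.8 kg VSS/d.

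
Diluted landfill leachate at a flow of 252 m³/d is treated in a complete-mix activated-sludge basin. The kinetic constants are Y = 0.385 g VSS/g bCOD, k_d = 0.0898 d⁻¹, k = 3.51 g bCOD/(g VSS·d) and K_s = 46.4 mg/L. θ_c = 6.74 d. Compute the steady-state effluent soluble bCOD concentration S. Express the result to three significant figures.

S ≈ 9.93 mg/L

For a completely mixed reactor with recycle the Lawrence–McCarty relation gives S = K_s·(1 + k_d·θ_c) / [θ_c·(Y·k − k_d) − 1] = 46.4 × (1 + 0.0898 × 6.74) / [6.74 × (0.385 × 3.51 − 0.0898) − 1] = 74.48 / 7.503 = 9.927 mg/L.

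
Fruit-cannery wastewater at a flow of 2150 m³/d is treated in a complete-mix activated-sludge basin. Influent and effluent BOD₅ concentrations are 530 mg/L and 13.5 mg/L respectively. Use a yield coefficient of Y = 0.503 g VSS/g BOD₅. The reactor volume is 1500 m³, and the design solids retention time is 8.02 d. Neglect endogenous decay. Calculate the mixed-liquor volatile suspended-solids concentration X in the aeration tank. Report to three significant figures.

From V·X = Y·Q·(S₀ − S)·θ_c (decay neglected): X = 0.503 × 2150 × (530 − 13.5) × 8.02 / 1500 = 2986 mg/L.

X ≈ 2990 mg/L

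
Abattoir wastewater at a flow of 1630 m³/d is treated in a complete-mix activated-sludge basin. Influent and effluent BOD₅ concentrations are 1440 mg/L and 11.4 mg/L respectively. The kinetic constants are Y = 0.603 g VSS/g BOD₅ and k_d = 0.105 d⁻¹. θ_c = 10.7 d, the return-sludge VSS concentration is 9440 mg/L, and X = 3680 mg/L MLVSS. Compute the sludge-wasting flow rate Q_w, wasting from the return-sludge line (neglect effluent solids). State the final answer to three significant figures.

Rearranging the biomass balance for a CMAS with decay, V = Y·Q·ΔS·θ_c / [X·(1+k_d θ_c)] = 0.603 × 1630 × (1440 − 11.4) × 10.7 / [3680 × (1 + 0.105 × 10.7)] = 1.5×10^7 / 7814 = 1923 m³.
Q_w = (V·X)/(θ_c X_r) = 1923 × 3680 / (10.7 × 9440) = 70.05 m³/d.

Q_w ≈ 70.0 m³/d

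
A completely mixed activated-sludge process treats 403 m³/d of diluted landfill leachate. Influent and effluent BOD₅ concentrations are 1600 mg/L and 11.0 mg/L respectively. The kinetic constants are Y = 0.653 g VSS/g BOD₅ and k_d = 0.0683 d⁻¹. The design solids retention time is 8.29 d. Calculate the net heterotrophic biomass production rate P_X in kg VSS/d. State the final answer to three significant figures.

P_X ≈ 267 kg VSS/d

Y_obs = Y / (1 + k_d θ_c) = 0.653 / (1 + 0.0683 × 8.29) = 0.653 / 1.566 = 0.4169.
Q·(S₀ − S) = 403 × (1600 − 11.0) × 10⁻³ = 640.4 kg/d removed.
So the net sludge growth is P_X = 0.4169 × 640.4 = 267.0 kg VSS/d.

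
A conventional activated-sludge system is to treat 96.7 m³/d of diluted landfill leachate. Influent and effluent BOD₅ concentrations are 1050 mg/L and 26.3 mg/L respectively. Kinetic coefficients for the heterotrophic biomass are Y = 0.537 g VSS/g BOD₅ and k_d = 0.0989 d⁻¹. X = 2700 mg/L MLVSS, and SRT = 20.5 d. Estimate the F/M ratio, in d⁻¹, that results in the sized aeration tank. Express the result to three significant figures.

F/M ≈ 0.282 d⁻¹

Steady-state biomass mass balance: V·X·(1 + k_d·θ_c) = Y·Q·(S₀ − S)·θ_c, so V = 0.537 × 96.7 × (1050 − 26.3) × 20.5 / [2700 × (1 + 0.0989 × 20.5)] = 1.09×10^6 / 8174 = 133.3 m³.
F/M = Q·S₀ / (V·X) = 96.7 × 1050 / (133.3 × 2700) = 0.2821 g BOD₅·(g VSS·d)⁻¹.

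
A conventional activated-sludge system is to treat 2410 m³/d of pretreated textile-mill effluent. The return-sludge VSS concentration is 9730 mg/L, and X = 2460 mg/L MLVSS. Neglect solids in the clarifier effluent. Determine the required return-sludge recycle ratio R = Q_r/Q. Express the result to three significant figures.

Solids balance on the clarifier gives (1+R)X = R·X_r, so R = X/(X_r − X) = 2460 / (9730 − 2460) = 0.3384.

R ≈ 0.338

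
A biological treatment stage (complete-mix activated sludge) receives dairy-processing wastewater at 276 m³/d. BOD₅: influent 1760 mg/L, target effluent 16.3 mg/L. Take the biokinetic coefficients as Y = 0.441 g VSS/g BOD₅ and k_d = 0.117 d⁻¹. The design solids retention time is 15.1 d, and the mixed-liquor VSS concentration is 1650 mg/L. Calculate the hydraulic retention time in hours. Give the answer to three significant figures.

Steady-state biomass mass balance: V·X·(1 + k_d·θ_c) = Y·Q·(S₀ − S)·θ_c, so V = 0.441 × 276 × (1760 − 16.3) × 15.1 / [1650 × (1 + 0.117 × 15.1)] = 3.2×10^6 / 4565 = 702.0 m³.
HRT = V/Q = 702.0 m³ / 276 m³·d⁻¹ = 2.544 d × 24 = 61.05 h.

τ ≈ 61.0 h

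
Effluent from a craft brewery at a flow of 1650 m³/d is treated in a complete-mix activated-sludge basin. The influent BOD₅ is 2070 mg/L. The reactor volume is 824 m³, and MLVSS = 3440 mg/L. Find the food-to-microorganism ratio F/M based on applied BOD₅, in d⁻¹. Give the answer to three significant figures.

F/M ≈ 1.20 d⁻¹

F/M = applied load / biomass = Q·S₀/(V·X) = 1650 × 2070 / (824.0 × 3440) = 1.205 d⁻¹.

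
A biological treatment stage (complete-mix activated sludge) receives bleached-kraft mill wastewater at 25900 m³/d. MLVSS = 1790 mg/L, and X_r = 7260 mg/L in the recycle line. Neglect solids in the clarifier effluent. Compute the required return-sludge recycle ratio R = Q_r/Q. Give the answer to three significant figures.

R ≈ 0.327

Mass balance around the secondary clarifier (neglecting effluent solids): R = X / (X_r − X) = 1790 / (7260 − 1790) = 0.3272.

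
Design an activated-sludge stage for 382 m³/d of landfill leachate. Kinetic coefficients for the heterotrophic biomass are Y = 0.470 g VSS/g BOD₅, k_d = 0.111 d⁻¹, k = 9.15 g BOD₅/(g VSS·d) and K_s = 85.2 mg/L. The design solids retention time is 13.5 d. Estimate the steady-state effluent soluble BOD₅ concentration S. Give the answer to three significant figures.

For a completely mixed reactor with recycle the Lawrence–McCarty relation gives S = K_s·(1 + k_d·θ_c) / [θ_c·(Y·k − k_d) − 1] = 85.2 × (1 + 0.111 × 13.5) / [13.5 × (0.470 × 9.15 − 0.111) − 1] = 212.9 / 55.56 = 3.832 mg/L.

S ≈ 3.83 mg/L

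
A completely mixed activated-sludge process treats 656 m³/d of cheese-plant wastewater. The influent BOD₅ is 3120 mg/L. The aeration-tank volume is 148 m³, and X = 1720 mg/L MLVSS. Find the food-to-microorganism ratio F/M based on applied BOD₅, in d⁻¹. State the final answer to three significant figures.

F/M = Q·S₀ / (V·X) = 656 × 3120 / (148.0 × 1720) = 8.040 g BOD₅·(g VSS·d)⁻¹.

F/M ≈ 8.04 d⁻¹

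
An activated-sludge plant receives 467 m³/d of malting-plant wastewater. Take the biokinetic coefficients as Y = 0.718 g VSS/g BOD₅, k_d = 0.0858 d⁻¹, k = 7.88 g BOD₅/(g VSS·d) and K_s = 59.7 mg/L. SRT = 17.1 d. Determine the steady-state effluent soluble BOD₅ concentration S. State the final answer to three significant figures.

S ≈ 1.56 mg/L

For a completely mixed reactor with recycle the Lawrence–McCarty relation gives S = K_s·(1 + k_d·θ_c) / [θ_c·(Y·k − k_d) − 1] = 59.7 × (1 + 0.0858 × 17.1) / [17.1 × (0.718 × 7.88 − 0.0858) − 1] = 147.3 / 94.28 = 1.562 mg/L.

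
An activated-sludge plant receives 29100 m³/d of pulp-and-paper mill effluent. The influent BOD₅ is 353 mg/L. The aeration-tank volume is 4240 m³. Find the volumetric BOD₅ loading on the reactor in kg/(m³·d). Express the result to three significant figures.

Volumetric loading L_v = Q·S₀ / V = 29100 × 353 g/m³ / 4240 m³ = 2423 g/(m³·d) = 2.423 kg BOD₅/(m³·d).

L_v ≈ 2.42 kg BOD₅/(m³·d)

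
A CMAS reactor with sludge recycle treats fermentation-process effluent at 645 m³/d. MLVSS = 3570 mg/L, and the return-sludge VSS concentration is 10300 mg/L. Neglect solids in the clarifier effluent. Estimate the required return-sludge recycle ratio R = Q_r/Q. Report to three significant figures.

R = Q_r/Q = X/(X_r − X) = 3570 / (10300 − 3570) = 0.5305.

R ≈ 0.530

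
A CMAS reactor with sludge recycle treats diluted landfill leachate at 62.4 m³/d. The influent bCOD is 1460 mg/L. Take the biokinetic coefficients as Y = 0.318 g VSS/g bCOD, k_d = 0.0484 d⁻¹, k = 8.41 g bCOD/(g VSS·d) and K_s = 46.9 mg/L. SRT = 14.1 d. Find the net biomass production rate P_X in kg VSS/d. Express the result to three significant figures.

For a completely mixed reactor with recycle the Lawrence–McCarty relation gives S = K_s·(1 + k_d·θ_c) / [θ_c·(Y·k − k_d) − 1] = 46.9 × (1 + 0.0484 × 14.1) / [14.1 × (0.318 × 8.41 − 0.0484) − 1] = 78.91 / 36.03 = 2.190 mg/L.
Y_obs = Y / (1 + k_d θ_c) = 0.318 / (1 + 0.0484 × 14.1) = 0.318 / 1.682 = 0.1890.
Q·(S₀ − S) = 62.4 × (1460 − 2.19) × 10⁻³ = 90.97 kg/d removed.
Net biomass production P_X = Y_obs × Q·(S₀ − S) = 0.1890 × 90.97 = 17.19 kg VSS/d.

P_X ≈ 17.2 kg VSS/d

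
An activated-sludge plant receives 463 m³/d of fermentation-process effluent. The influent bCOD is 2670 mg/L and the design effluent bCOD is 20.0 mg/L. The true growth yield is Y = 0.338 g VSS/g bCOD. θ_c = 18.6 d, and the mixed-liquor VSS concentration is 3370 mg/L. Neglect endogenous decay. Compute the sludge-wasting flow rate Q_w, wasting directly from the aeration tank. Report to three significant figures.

V·X = Y·Q·ΔS·θ_c gives V = 0.338 × 463 × (2670 − 20.0) × 18.6 / 3370 = 2289 m³.
With mixed-liquor wasting, θ_c = V/Q_w, so Q_w = V/θ_c = 2289/18.6 = 123.1 m³/d.

Q_w ≈ 123 m³/d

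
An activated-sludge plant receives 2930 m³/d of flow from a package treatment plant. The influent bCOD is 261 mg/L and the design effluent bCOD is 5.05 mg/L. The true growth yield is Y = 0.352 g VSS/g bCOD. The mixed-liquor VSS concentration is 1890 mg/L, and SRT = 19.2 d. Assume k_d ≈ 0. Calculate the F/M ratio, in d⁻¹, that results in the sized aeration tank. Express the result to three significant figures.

F/M ≈ 0.151 d⁻¹

V·X = Y·Q·ΔS·θ_c gives V = 0.352 × 2930 × (261 − 5.05) × 19.2 / 1890 = 2682 m³.
F/M = applied load / biomass = Q·S₀/(V·X) = 2930 × 261 / (2682 × 1890) = 0.1509 d⁻¹.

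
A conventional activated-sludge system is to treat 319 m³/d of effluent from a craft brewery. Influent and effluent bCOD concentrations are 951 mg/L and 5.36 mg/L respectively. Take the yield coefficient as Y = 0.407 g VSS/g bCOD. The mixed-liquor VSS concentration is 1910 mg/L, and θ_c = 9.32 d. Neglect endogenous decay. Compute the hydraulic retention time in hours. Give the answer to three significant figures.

Biomass mass balance (decay neglected): V·X = Y·Q·(S₀ − S)·θ_c, so V = 0.407 × 319 × (951 − 5.36) × 9.32 / 1910 = 599.1 m³.
HRT = V/Q = 599.1 m³ / 319 m³·d⁻¹ = 1.878 d × 24 = 45.07 h.

τ ≈ 45.1 h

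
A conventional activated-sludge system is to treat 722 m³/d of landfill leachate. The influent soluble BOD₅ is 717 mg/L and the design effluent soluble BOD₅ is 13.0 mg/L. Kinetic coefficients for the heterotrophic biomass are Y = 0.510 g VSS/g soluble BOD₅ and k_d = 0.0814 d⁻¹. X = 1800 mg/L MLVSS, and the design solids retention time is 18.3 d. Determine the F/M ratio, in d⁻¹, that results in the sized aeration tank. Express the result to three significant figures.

F/M ≈ 0.272 d⁻¹

Steady-state biomass mass balance: V·X·(1 + k_d·θ_c) = Y·Q·(S₀ − S)·θ_c, so V = 0.510 × 722 × (717 − 13.0) × 18.3 / [1800 × (1 + 0.0814 × 18.3)] = 4.74×10^6 / 4481 = 1059 m³.
F/M = Q·S₀ / (V·X) = 722 × 717 / (1059 × 1800) = 0.2717 g soluble BOD₅·(g VSS·d)⁻¹.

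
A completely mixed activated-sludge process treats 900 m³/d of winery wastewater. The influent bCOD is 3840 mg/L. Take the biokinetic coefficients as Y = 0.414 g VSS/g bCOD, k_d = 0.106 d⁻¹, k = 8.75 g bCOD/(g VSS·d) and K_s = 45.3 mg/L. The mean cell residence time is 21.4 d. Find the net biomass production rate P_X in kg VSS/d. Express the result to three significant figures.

Effluent substrate depends only on kinetics and SRT: S = K_s(1 + k_d θ_c) / [θ_c(Yk − k_d) − 1] = 45.3 × (1 + 0.106 × 21.4) / [21.4 × (0.414 × 8.75 − 0.106) − 1] = 148.1 / 74.25 = 1.994 mg/L.
Y_obs = Y / (1 + k_d θ_c) = 0.414 / (1 + 0.106 × 21.4) = 0.414 / 3.268 = 0.1267.
ΔS = 3840 − 1.99 = 3838 mg/L, so the substrate removal rate is 900 × 3838/1000 = 3454 kg bCOD/d.
Net biomass production P_X = Y_obs × Q·(S₀ − S) = 0.1267 × 3454 = 437.5 kg VSS/d.

P_X ≈ 438 kg VSS/d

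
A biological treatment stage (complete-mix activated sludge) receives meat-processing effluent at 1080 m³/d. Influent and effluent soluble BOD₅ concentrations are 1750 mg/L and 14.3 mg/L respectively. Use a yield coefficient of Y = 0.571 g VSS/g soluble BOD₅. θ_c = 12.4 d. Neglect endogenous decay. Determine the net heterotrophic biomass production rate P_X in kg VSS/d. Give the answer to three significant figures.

Since k_d ≈ 0, Y_obs = Y = 0.571 g VSS/g soluble BOD₅.
Q·(S₀ − S) = 1080 × (1750 − 14.3) × 10⁻³ = 1875 kg/d removed.
Net biomass production P_X = Y_obs × Q·(S₀ − S) = 0.5710 × 1875 = 1070 kg VSS/d.

P_X ≈ 1070 kg VSS/d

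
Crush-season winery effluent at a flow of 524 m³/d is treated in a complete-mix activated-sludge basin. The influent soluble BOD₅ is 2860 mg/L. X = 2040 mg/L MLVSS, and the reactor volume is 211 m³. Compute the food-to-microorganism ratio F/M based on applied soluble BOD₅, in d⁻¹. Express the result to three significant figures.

F/M = Q·S₀ / (V·X) = 524 × 2860 / (211.0 × 2040) = 3.482 g soluble BOD₅·(g VSS·d)⁻¹.

F/M ≈ 3.48 d⁻¹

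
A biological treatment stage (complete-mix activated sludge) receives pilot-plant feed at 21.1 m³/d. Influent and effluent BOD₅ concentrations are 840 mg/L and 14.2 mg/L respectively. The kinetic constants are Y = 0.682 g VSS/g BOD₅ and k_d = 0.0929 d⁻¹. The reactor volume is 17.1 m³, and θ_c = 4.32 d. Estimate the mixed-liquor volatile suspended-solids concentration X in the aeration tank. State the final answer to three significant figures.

X ≈ 2140 mg/L

Solving the biomass balance for X: X = Y Q (S₀−S) θ_c / [V (1+k_d θ_c)] = 0.682 × 21.1 × (840 − 14.2) × 4.32 / [17.1 × (1 + 0.0929 × 4.32)] = 2142 mg/L.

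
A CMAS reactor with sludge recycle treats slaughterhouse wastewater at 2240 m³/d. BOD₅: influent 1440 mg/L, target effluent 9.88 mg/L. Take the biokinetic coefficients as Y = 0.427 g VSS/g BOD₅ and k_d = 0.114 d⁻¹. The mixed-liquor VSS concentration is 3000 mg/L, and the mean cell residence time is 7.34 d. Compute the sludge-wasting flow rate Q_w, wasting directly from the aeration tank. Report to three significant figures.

Steady-state biomass mass balance: V·X·(1 + k_d·θ_c) = Y·Q·(S₀ − S)·θ_c, so V = 0.427 × 2240 × (1440 − 9.88) × 7.34 / [3000 × (1 + 0.114 × 7.34)] = 1×10^7 / 5510 = 1822 m³.
Wasting from the aeration tank: Q_w = V / θ_c = 1822 / 7.34 = 248.2 m³/d.

Q_w ≈ 248 m³/d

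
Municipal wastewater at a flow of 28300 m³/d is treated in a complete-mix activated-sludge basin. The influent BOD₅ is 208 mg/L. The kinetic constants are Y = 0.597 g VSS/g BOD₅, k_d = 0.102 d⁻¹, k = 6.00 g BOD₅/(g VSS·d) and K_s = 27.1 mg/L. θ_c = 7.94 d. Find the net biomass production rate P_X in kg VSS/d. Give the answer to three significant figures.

For a completely mixed reactor with recycle the Lawrence–McCarty relation gives S = K_s·(1 + k_d·θ_c) / [θ_c·(Y·k − k_d) − 1] = 27.1 × (1 + 0.102 × 7.94) / [7.94 × (0.597 × 6.00 − 0.102) − 1] = 49.05 / 26.63 = 1.842 mg/L.
The observed yield is Y_obs = Y/(1 + k_d·θ_c) = 0.597 / (1 + 0.102 × 7.94) = 0.597 / 1.810 = 0.3299 g VSS per g BOD₅ removed.
Substrate removed = Q·(S₀ − S) = 28300 m³/d × (208 − 1.84) g/m³ = 5.83×10^6 g/d = 5834 kg/d.
Net biomass production P_X = Y_obs × Q·(S₀ − S) = 0.3299 × 5834 = 1924 kg VSS/d.

P_X ≈ 1920 kg VSS/d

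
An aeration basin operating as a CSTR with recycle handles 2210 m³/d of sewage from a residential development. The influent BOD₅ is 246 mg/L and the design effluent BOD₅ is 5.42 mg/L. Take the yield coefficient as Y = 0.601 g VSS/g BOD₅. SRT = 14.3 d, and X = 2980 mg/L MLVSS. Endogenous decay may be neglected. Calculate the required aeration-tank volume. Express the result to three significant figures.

With k_d = 0 the design equation reduces to V = Y Q (S₀−S) θ_c / X = 0.601 × 2210 × (246 − 5.42) × 14.3 / 2980 = 1533 m³.

V ≈ 1530 m³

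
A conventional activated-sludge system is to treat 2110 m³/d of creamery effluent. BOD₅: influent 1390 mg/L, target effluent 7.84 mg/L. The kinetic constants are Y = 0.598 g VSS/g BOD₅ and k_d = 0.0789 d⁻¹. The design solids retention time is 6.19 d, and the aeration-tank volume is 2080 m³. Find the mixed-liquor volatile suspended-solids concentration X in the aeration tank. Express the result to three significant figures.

X ≈ 3490 mg/L

From V·X·(1 + k_d·θ_c) = Y·Q·(S₀ − S)·θ_c: X = 0.598 × 2110 × (1390 − 7.84) × 6.19 / [2080 × (1 + 0.0789 × 6.19)] = 3487 mg/L.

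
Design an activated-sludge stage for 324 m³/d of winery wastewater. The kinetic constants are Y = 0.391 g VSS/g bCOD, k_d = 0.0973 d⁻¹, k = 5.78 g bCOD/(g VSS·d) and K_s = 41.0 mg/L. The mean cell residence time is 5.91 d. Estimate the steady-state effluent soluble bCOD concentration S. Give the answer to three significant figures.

From the Monod/SRT balance for a CMAS, S = K_s·(1+k_d θ_c)/[θ_c·(Y k − k_d) − 1] = 41.0 × (1 + 0.0973 × 5.91) / [5.91 × (0.391 × 5.78 − 0.0973) − 1] = 64.58 / 11.78 = 5.481 mg/L.

S ≈ 5.48 mg/L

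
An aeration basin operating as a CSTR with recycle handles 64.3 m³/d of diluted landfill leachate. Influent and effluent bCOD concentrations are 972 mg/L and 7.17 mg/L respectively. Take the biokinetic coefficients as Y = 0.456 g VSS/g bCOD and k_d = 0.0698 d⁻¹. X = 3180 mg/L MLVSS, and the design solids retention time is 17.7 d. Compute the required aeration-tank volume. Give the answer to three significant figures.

V ≈ 70.4 m³

Steady-state biomass mass balance: V·X·(1 + k_d·θ_c) = Y·Q·(S₀ − S)·θ_c, so V = 0.456 × 64.3 × (972 − 7.17) × 17.7 / [3180 × (1 + 0.0698 × 17.7)] = 5.01×10^5 / 7109 = 70.44 m³.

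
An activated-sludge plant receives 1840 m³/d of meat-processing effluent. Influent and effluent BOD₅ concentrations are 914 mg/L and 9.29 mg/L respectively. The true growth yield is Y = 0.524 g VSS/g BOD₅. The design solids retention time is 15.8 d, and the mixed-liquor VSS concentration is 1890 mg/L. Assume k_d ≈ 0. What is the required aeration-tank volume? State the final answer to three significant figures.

Biomass mass balance (decay neglected): V·X = Y·Q·(S₀ − S)·θ_c, so V = 0.524 × 1840 × (914 − 9.29) × 15.8 / 1890 = 7292 m³.

V ≈ 7290 m³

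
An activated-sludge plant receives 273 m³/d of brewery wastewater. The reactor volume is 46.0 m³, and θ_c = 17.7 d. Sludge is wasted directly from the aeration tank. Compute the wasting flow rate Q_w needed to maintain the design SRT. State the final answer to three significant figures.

Wasting from the aeration tank: Q_w = V / θ_c = 46.00 / 17.7 = 2.599 m³/d.

Q_w ≈ 2.60 m³/d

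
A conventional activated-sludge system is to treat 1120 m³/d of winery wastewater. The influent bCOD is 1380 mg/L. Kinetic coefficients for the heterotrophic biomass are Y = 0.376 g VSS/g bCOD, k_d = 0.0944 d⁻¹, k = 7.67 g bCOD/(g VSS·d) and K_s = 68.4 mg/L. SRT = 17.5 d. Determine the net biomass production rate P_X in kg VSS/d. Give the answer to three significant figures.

From the Monod/SRT balance for a CMAS, S = K_s·(1+k_d θ_c)/[θ_c·(Y k − k_d) − 1] = 68.4 × (1 + 0.0944 × 17.5) / [17.5 × (0.376 × 7.67 − 0.0944) − 1] = 181.4 / 47.82 = 3.794 mg/L.
Y_obs = Y / (1 + k_d θ_c) = 0.376 / (1 + 0.0944 × 17.5) = 0.376 / 2.652 = 0.1418.
Mass of bCOD removed per day: Q(S₀ − S) = 1120 × 1376 g/m³ = 1541 kg/d.
P_X = Y_obs · Q(S₀ − S) = 0.1418 × 1541 = 218.5 kg VSS/d.

P_X ≈ 219 kg VSS/d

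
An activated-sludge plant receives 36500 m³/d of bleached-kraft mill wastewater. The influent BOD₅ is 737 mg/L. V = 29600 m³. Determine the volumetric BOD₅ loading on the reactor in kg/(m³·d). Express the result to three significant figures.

L_v ≈ 0.909 kg BOD₅/(m³·d)

Applied BOD₅ load per unit volume = Q·S₀/V = (36500 × 737/1000)/29600 = 0.9088 kg BOD₅·m⁻³·d⁻¹.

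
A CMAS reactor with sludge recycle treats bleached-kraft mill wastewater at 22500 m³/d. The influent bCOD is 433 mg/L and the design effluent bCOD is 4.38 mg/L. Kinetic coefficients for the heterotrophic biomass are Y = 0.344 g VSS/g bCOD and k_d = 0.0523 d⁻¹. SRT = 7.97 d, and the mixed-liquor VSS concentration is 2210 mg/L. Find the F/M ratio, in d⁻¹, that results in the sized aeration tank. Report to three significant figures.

Steady-state biomass mass balance: V·X·(1 + k_d·θ_c) = Y·Q·(S₀ − S)·θ_c, so V = 0.344 × 22500 × (433 − 4.38) × 7.97 / [2210 × (1 + 0.0523 × 7.97)] = 2.64×10^7 / 3131 = 8444 m³.
F/M = Q·S₀ / (V·X) = 22500 × 433 / (8444 × 2210) = 0.5221 g bCOD·(g VSS·d)⁻¹.

F/M ≈ 0.522 d⁻¹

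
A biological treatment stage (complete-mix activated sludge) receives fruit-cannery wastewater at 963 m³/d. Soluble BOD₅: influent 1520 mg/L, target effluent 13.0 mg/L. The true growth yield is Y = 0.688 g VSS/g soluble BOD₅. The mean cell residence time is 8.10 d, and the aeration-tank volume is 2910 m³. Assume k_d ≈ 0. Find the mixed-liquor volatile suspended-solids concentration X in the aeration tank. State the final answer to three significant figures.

X ≈ 2780 mg/L

X = Y·Q·ΔS·θ_c / V = 0.688 × 963 × (1520 − 13.0) × 8.10 / 2910 = 2779 mg/L.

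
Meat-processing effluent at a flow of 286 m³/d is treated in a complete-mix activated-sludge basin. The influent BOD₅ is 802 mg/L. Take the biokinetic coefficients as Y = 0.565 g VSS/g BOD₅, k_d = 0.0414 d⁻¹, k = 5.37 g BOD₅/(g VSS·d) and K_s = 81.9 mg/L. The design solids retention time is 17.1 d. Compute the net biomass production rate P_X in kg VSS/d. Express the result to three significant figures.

For a completely mixed reactor with recycle the Lawrence–McCarty relation gives S = K_s·(1 + k_d·θ_c) / [θ_c·(Y·k − k_d) − 1] = 81.9 × (1 + 0.0414 × 17.1) / [17.1 × (0.565 × 5.37 − 0.0414) − 1] = 139.9 / 50.17 = 2.788 mg/L.
Y_obs = Y / (1 + k_d θ_c) = 0.565 / (1 + 0.0414 × 17.1) = 0.565 / 1.708 = 0.3308.
Mass of BOD₅ removed per day: Q(S₀ − S) = 286 × 799.2 g/m³ = 228.6 kg/d.
Biomass produced: P_X = Y_obs·Q·ΔS = 0.3308 × 228.6 ≈ 75.61 kg VSS/d.

P_X ≈ 75.6 kg VSS/d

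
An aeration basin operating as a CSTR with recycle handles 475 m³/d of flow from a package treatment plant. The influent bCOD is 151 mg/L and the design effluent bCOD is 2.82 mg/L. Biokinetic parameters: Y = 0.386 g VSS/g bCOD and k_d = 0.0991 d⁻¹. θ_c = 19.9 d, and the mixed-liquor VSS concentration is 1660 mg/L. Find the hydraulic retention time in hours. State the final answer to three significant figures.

Rearranging the biomass balance for a CMAS with decay, V = Y·Q·ΔS·θ_c / [X·(1+k_d θ_c)] = 0.386 × 475 × (151 − 2.82) × 19.9 / [1660 × (1 + 0.0991 × 19.9)] = 5.41×10^5 / 4934 = 109.6 m³.
τ = V/Q = 109.6/475 = 0.2307 d, or 5.537 h.

τ ≈ 5.54 h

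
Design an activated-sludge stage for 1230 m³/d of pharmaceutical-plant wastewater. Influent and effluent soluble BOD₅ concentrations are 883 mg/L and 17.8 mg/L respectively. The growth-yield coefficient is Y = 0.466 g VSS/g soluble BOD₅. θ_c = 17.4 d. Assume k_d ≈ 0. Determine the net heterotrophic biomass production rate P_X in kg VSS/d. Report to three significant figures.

P_X ≈ 496 kg VSS/d

No decay correction is needed, so Y_obs = Y = 0.466.
Substrate removed = Q·(S₀ − S) = 1230 m³/d × (883 − 17.8) g/m³ = 1.06×10^6 g/d = 1064 kg/d.
So the net sludge growth is P_X = 0.4660 × 1064 = 495.9 kg VSS/d.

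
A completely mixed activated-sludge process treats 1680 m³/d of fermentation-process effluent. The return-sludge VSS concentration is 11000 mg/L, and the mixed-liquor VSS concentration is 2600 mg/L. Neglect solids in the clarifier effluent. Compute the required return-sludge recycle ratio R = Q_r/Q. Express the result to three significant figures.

R ≈ 0.310

R = Q_r/Q = X/(X_r − X) = 2600 / (11000 − 2600) = 0.3095.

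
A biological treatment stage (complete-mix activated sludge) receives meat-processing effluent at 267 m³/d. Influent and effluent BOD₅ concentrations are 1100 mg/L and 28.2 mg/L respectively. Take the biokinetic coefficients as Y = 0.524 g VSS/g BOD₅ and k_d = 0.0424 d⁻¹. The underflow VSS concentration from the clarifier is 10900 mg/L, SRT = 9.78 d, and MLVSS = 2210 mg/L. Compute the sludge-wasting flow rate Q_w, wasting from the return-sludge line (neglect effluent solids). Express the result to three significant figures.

Steady-state biomass mass balance: V·X·(1 + k_d·θ_c) = Y·Q·(S₀ − S)·θ_c, so V = 0.524 × 267 × (1100 − 28.2) × 9.78 / [2210 × (1 + 0.0424 × 9.78)] = 1.47×10^6 / 3126 = 469.1 m³.
Wasting from the return line (neglecting effluent solids): Q_w = V·X / (θ_c·X_r) = 469.1 × 2210 / (9.78 × 10900) = 9.725 m³/d.

Q_w ≈ 9.72 m³/d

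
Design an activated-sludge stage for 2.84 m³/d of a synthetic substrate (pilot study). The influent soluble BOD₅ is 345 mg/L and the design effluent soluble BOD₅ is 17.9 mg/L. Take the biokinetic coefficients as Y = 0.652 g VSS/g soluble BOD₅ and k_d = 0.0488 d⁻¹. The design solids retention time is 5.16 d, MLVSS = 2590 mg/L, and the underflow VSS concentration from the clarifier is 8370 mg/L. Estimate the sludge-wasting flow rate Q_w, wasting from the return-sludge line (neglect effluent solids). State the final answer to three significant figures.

Rearranging the biomass balance for a CMAS with decay, V = Y·Q·ΔS·θ_c / [X·(1+k_d θ_c)] = 0.652 × 2.84 × (345 − 17.9) × 5.16 / [2590 × (1 + 0.0488 × 5.16)] = 3.13×10^3 / 3242 = 0.9640 m³.
θ_c = V·X/(Q_w·X_r) when wasting from the recycle, so Q_w = V·X/(θ_c·X_r) = 0.9640 × 2590 / (5.16 × 8370) = 0.05781 m³/d.

Q_w ≈ 0.0578 m³/d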